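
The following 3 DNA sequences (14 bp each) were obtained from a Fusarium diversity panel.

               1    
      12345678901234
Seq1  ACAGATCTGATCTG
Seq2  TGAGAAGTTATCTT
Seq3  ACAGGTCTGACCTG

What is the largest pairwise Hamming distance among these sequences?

Pairwise Hamming distances:
  Seq1 vs Seq2: 6
  Seq1 vs Seq3: 2
  Seq2 vs Seq3: 8
The largest is 8, between Seq2 and Seq3.

8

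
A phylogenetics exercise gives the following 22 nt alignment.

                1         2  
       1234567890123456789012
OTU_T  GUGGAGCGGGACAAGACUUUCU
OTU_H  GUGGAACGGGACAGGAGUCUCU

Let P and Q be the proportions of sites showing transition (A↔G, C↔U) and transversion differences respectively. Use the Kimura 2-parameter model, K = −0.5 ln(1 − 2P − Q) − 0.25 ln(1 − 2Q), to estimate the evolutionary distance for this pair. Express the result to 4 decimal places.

0.2153

Mismatches occur at site 6 (G→A, transition), site 14 (A→G, transition), site 17 (C→G, transversion), site 19 (U→C, transition).
Of the 4 differences, 3 transitions and 1 transversion over 22 sites: P = 3/22 = 0.136364, Q = 1/22 = 0.045455.
d = −0.5·ln(0.681817) − 0.25·ln(0.909090) = −0.5·(-0.382994) − 0.25·(-0.095311) = 0.2153.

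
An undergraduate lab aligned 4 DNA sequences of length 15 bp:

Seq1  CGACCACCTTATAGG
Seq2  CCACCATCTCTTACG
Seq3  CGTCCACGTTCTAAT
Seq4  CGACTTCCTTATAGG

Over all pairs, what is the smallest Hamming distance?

Pairwise Hamming distances:
  Seq1 vs Seq2: 5
  Seq1 vs Seq3: 5
  Seq1 vs Seq4: 2
  Seq2 vs Seq3: 8
  Seq2 vs Seq4: 7
  Seq3 vs Seq4: 7
The smallest is 2, between Seq1 and Seq4.

2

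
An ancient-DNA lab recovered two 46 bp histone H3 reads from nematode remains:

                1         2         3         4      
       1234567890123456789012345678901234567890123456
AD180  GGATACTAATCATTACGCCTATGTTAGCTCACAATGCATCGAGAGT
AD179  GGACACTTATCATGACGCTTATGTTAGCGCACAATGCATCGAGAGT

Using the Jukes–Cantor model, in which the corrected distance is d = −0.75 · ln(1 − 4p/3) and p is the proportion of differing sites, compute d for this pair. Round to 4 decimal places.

Mismatches occur at site 4 (T→C), site 8 (A→T), site 14 (T→G), site 19 (C→T), site 29 (T→G).
p = 5/46 = 0.108696.
d = −0.75 · ln(1 − (4/3)·0.108696) = −0.75 · ln(0.855072) = −0.75 · (-0.156570) = 0.1174.

0.1174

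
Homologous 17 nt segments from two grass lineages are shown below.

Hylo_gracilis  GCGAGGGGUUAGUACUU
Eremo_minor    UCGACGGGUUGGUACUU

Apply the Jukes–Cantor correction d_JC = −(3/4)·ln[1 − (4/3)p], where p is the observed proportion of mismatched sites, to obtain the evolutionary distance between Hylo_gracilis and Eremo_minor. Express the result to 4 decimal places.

The sequences differ at positions 1 (G/U), 5 (G/C), 11 (A/G).
p = 3/17 = 0.176471.
d = −0.75 · ln(1 − (4/3)·0.176471) = −0.75 · ln(0.764705) = −0.75 · (-0.268265) = 0.2012.

0.2012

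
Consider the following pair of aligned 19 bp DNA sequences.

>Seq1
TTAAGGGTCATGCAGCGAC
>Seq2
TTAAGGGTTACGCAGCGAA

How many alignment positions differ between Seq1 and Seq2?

Differing sites — 9:C/T; 11:T/C; 19:C/A.
That gives 3 mismatches out of 19 aligned sites, so the Hamming distance is 3.

3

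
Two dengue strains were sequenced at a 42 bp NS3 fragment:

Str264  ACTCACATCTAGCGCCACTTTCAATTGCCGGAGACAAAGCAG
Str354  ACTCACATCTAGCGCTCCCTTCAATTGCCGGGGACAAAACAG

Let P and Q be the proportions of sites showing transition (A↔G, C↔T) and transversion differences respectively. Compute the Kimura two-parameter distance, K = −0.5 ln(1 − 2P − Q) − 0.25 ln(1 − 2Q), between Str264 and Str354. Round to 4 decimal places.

The sequences differ at positions 16 (C/T, transition), 17 (A/C, transversion), 19 (T/C, transition), 32 (A/G, transition), 39 (G/A, transition).
Of the 5 differences, 4 transitions and 1 transversion over 42 sites: P = 4/42 = 0.095238, Q = 1/42 = 0.023810.
d = −0.5·ln(0.785714) − 0.25·ln(0.952380) = −0.5·(-0.241162) − 0.25·(-0.048791) = 0.1328.

0.1328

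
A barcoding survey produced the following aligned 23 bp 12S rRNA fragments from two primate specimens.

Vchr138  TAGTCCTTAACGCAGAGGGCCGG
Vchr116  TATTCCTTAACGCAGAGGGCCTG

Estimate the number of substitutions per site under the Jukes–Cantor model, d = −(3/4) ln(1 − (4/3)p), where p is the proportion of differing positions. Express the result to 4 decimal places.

0.0924

The sequences differ at positions 3 (G/T), 22 (G/T).
p = 2/23 = 0.086957.
d = −0.75 · ln(1 − (4/3)·0.086957) = −0.75 · ln(0.884057) = −0.75 · (-0.123234) = 0.0924.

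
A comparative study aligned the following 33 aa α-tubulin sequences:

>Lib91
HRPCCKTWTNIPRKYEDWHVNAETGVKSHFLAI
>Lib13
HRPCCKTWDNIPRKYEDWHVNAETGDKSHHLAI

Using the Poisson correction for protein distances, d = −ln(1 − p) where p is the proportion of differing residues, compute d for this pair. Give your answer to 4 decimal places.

0.0953

Mismatches occur at site 9 (T/D), site 26 (V/D), site 30 (F/H).
p = 3/33 = 0.090909.
d = −ln(1 − 0.090909) = −ln(0.909091) = 0.0953.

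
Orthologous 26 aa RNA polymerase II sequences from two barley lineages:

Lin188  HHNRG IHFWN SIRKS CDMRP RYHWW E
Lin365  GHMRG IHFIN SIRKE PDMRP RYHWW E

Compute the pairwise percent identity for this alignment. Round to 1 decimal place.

80.8%

The sequences differ at positions 1 (H/G), 3 (N/M), 9 (W/I), 15 (S/E), 16 (C/P).
21 of the 26 sites match, so the percent identity is 21/26 × 100 = 80.8%.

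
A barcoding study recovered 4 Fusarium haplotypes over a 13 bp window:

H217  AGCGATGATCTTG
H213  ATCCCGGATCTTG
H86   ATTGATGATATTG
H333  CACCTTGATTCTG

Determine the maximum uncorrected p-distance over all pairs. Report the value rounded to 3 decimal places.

Pairwise Hamming distances:
  H217 vs H213: 4
  H217 vs H86: 3
  H217 vs H333: 6
  H213 vs H86: 5
  H213 vs H333: 6
  H86 vs H333: 7
The largest is 7 mismatches, between H86 and H333; p = 7/13 = 0.538.

0.538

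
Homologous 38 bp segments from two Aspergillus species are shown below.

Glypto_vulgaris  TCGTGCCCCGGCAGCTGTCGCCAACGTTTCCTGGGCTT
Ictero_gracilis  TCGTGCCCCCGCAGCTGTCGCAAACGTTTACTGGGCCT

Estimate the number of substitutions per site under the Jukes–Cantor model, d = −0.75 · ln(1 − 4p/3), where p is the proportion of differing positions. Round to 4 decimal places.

The sequences differ at positions 10 (G/C), 22 (C/A), 30 (C/A), 37 (T/C).
p = 4/38 = 0.105263.
d = −0.75 · ln(1 − (4/3)·0.105263) = −0.75 · ln(0.859649) = −0.75 · (-0.151231) = 0.1134.

0.1134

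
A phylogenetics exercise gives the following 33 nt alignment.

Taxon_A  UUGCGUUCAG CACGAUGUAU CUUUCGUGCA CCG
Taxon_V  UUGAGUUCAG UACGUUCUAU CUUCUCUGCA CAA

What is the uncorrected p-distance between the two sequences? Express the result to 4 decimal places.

Differing sites — 4:C/A; 11:C/U; 15:A/U; 17:G/C; 24:U/C; 25:C/U; 26:G/C; 32:C/A; 33:G/A.
There are 9 differences over 33 sites, so p = 9/33 = 0.2727.

0.2727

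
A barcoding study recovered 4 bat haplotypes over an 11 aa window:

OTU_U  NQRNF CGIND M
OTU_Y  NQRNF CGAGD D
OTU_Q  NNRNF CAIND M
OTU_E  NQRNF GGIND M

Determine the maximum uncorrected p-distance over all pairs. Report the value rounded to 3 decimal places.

0.455

Pairwise Hamming distances:
  OTU_U vs OTU_Y: 3
  OTU_U vs OTU_Q: 2
  OTU_U vs OTU_E: 1
  OTU_Y vs OTU_Q: 5
  OTU_Y vs OTU_E: 4
  OTU_Q vs OTU_E: 3
The largest is 5 mismatches, between OTU_Y and OTU_Q; p = 5/11 = 0.455.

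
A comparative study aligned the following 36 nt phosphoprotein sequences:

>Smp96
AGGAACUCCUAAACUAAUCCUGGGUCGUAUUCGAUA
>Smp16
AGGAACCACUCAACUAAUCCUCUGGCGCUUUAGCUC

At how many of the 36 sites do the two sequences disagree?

11

Differing sites — 7:U/C; 8:C/A; 11:A/C; 22:G/C; 23:G/U; 25:U/G; 28:U/C; 29:A/U; 32:C/A; 34:A/C; 36:A/C.
That gives 11 mismatches out of 36 aligned sites, so the Hamming distance is 11.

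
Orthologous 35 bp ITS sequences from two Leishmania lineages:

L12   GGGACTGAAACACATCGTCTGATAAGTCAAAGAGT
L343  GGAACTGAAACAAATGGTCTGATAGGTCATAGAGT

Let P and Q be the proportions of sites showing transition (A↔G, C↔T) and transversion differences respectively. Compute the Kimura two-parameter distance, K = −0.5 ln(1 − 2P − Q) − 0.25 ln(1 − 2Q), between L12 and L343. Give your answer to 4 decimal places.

0.1586

The sequences differ at positions 3 (G/A, transition), 13 (C/A, transversion), 16 (C/G, transversion), 25 (A/G, transition), 30 (A/T, transversion).
Of the 5 differences, 2 transitions and 3 transversions over 35 sites: P = 2/35 = 0.057143, Q = 3/35 = 0.085714.
d = −0.5·ln(0.800000) − 0.25·ln(0.828572) = −0.5·(-0.223144) − 0.25·(-0.188052) = 0.1586.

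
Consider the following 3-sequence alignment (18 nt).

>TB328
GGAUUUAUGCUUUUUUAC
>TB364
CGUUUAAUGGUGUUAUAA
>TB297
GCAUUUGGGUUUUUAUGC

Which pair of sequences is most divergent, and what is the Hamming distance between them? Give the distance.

Pairwise Hamming distances:
  TB328 vs TB364: 7
  TB328 vs TB297: 6
  TB364 vs TB297: 10
The largest is 10, between TB364 and TB297.

10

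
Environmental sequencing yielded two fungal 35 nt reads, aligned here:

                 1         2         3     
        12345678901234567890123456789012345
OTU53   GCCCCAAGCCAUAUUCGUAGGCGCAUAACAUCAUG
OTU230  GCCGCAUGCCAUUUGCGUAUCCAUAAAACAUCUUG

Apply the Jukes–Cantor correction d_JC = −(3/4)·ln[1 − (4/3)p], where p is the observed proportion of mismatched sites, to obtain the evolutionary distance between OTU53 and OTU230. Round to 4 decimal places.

0.3597

Mismatches occur at site 4 (C→G), site 7 (A→U), site 13 (A→U), site 15 (U→G), site 20 (G→U), site 21 (G→C), site 23 (G→A), site 24 (C→U), site 26 (U→A), site 33 (A→U).
p = 10/35 = 0.285714.
d = −0.75 · ln(1 − (4/3)·0.285714) = −0.75 · ln(0.619048) = −0.75 · (-0.479572) = 0.3597.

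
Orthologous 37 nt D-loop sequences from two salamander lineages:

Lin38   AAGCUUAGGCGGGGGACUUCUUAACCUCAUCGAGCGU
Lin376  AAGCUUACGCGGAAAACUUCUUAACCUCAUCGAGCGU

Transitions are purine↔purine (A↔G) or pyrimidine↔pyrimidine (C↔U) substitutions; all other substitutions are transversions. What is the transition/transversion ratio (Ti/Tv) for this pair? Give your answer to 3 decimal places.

3.000

The sequences differ at positions 8 (G/C, transversion), 13 (G/A, transition), 14 (G/A, transition), 15 (G/A, transition).
Of the 4 differences, 3 transitions and 1 transversion, so Ti/Tv = 3/1 = 3.000.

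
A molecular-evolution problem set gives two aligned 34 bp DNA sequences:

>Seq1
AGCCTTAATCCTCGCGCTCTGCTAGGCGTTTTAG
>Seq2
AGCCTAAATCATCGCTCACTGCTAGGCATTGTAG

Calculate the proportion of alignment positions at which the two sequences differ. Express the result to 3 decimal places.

0.176

Differing sites — 6:T/A; 11:C/A; 16:G/T; 18:T/A; 28:G/A; 31:T/G.
There are 6 differences over 34 sites, so p = 6/34 = 0.176.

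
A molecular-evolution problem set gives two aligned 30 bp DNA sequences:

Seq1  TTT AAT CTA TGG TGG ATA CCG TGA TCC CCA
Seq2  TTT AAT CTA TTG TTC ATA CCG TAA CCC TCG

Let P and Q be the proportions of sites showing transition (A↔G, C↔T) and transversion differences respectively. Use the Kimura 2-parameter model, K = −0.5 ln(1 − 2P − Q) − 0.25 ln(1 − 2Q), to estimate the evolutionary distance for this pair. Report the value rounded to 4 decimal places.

0.2842

Mismatches occur at site 11 (G↔T, transversion), site 14 (G↔T, transversion), site 15 (G↔C, transversion), site 23 (G↔A, transition), site 25 (T↔C, transition), site 28 (C↔T, transition), site 30 (A↔G, transition).
Of the 7 differences, 4 transitions and 3 transversions over 30 sites: P = 4/30 = 0.133333, Q = 3/30 = 0.100000.
d = −0.5·ln(0.633334) − 0.25·ln(0.800000) = −0.5·(-0.456757) − 0.25·(-0.223144) = 0.2842.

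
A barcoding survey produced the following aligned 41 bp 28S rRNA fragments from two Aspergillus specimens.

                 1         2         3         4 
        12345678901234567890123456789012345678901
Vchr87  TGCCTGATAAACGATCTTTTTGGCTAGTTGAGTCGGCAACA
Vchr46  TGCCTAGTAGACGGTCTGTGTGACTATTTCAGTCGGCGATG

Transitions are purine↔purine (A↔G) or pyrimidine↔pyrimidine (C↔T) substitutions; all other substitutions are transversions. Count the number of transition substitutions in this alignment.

Mismatches occur at site 6 (G→A, transition), site 7 (A→G, transition), site 10 (A→G, transition), site 14 (A→G, transition), site 18 (T→G, transversion), site 20 (T→G, transversion), site 23 (G→A, transition), site 27 (G→T, transversion), site 30 (G→C, transversion), site 38 (A→G, transition), site 40 (C→T, transition), site 41 (A→G, transition).
Of the 12 differences, 8 transitions and 4 transversions, so the answer is 8.

8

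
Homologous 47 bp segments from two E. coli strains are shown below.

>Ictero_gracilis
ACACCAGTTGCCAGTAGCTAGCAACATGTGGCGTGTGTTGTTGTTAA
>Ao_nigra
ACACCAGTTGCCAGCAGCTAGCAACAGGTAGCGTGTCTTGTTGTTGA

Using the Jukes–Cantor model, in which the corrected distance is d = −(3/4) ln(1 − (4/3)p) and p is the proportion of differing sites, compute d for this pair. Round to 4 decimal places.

The sequences differ at positions 15 (T/C), 27 (T/G), 30 (G/A), 37 (G/C), 46 (A/G).
p = 5/47 = 0.106383.
d = −0.75 · ln(1 − (4/3)·0.106383) = −0.75 · ln(0.858156) = −0.75 · (-0.152969) = 0.1147.

0.1147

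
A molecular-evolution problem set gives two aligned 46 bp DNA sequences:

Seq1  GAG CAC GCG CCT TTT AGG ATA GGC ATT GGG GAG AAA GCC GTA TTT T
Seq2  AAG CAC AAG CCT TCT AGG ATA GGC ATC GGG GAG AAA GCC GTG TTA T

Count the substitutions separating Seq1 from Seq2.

7

Mismatches occur at site 1 (G→A), site 7 (G→A), site 8 (C→A), site 14 (T→C), site 27 (T→C), site 42 (A→G), site 45 (T→A).
That gives 7 mismatches out of 46 aligned sites, so the Hamming distance is 7.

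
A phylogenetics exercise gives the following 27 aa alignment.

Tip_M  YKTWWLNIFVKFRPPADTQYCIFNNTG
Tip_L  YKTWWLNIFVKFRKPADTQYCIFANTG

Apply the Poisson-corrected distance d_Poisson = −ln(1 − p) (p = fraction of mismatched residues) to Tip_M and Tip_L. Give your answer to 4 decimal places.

The sequences differ at positions 14 (P/K), 24 (N/A).
p = 2/27 = 0.074074.
d = −ln(1 − 0.074074) = −ln(0.925926) = 0.0770.

0.0770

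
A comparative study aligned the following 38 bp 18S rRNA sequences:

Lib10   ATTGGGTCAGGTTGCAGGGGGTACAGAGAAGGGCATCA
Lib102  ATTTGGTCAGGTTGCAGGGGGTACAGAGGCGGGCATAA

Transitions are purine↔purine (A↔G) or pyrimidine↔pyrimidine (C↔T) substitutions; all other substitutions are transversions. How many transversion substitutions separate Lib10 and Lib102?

3

The sequences differ at positions 4 (G/T, transversion), 29 (A/G, transition), 30 (A/C, transversion), 37 (C/A, transversion).
Of the 4 differences, 1 transition and 3 transversions, so the answer is 3.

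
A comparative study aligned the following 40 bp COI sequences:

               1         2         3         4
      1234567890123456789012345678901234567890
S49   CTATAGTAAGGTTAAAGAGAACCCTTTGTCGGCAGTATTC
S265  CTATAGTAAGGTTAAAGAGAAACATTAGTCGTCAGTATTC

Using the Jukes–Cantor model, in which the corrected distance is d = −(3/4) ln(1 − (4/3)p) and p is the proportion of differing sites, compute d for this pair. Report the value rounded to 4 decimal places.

0.1073

Mismatches occur at site 22 (C↔A), site 24 (C↔A), site 27 (T↔A), site 32 (G↔T).
p = 4/40 = 0.100000.
d = −0.75 · ln(1 − (4/3)·0.100000) = −0.75 · ln(0.866667) = −0.75 · (-0.143100) = 0.1073.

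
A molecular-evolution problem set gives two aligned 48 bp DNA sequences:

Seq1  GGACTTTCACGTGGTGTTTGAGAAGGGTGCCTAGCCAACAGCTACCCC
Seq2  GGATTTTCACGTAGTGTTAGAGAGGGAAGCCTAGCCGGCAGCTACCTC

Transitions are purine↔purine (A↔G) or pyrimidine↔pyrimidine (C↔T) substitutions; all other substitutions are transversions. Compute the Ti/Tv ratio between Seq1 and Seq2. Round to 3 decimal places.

3.500

Mismatches occur at site 4 (C/T, transition), site 13 (G/A, transition), site 19 (T/A, transversion), site 24 (A/G, transition), site 27 (G/A, transition), site 28 (T/A, transversion), site 37 (A/G, transition), site 38 (A/G, transition), site 47 (C/T, transition).
Of the 9 differences, 7 transitions and 2 transversions, so Ti/Tv = 7/2 = 3.500.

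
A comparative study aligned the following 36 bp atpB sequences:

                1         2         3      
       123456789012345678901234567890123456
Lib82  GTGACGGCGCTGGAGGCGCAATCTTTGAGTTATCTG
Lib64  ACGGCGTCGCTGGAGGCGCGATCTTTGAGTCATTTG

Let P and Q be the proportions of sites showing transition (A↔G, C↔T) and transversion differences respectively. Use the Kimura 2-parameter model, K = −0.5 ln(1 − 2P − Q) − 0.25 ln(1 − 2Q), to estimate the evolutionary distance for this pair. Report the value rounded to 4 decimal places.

Differing sites — 1:G/A (Ti); 2:T/C (Ti); 4:A/G (Ti); 7:G/T (Tv); 20:A/G (Ti); 31:T/C (Ti); 34:C/T (Ti).
Of the 7 differences, 6 transitions and 1 transversion over 36 sites: P = 6/36 = 0.166667, Q = 1/36 = 0.027778.
d = −0.5·ln(0.638888) − 0.25·ln(0.944444) = −0.5·(-0.448026) − 0.25·(-0.057159) = 0.2383.

0.2383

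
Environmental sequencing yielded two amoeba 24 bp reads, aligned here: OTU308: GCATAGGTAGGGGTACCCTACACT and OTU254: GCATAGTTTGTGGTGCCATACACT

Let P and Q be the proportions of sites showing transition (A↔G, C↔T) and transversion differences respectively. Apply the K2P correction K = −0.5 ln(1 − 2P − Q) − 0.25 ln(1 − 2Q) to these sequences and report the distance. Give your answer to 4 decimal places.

0.2452

Differing sites — 7:G/T (Tv); 9:A/T (Tv); 11:G/T (Tv); 15:A/G (Ti); 18:C/A (Tv).
Of the 5 differences, 1 transition and 4 transversions over 24 sites: P = 1/24 = 0.041667, Q = 4/24 = 0.166667.
d = −0.5·ln(0.749999) − 0.25·ln(0.666666) = −0.5·(-0.287683) − 0.25·(-0.405466) = 0.2452.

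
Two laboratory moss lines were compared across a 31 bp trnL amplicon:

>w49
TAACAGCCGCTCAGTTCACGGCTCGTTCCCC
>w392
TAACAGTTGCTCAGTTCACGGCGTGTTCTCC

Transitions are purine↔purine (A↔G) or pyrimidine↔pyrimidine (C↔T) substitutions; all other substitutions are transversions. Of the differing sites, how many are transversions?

The sequences differ at positions 7 (C/T, transition), 8 (C/T, transition), 23 (T/G, transversion), 24 (C/T, transition), 29 (C/T, transition).
Of the 5 differences, 4 transitions and 1 transversion, so the answer is 1.

1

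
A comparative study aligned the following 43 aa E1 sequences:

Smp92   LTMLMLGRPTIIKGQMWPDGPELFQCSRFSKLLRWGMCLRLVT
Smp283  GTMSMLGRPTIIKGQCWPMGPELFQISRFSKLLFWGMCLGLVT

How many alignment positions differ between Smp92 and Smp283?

7

Differing sites — 1:L/G; 4:L/S; 16:M/C; 19:D/M; 26:C/I; 34:R/F; 40:R/G.
That gives 7 mismatches out of 43 aligned sites, so the Hamming distance is 7.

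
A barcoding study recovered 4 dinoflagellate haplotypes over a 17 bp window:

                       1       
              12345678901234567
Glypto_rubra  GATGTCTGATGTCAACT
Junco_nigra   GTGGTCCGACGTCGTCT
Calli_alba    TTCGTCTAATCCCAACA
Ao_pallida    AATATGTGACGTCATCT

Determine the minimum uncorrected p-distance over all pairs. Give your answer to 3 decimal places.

0.294

Pairwise Hamming distances:
  Glypto_rubra vs Junco_nigra: 6
  Glypto_rubra vs Calli_alba: 7
  Glypto_rubra vs Ao_pallida: 5
  Junco_nigra vs Calli_alba: 10
  Junco_nigra vs Ao_pallida: 7
  Calli_alba vs Ao_pallida: 11
The smallest is 5 mismatches, between Glypto_rubra and Ao_pallida; p = 5/17 = 0.294.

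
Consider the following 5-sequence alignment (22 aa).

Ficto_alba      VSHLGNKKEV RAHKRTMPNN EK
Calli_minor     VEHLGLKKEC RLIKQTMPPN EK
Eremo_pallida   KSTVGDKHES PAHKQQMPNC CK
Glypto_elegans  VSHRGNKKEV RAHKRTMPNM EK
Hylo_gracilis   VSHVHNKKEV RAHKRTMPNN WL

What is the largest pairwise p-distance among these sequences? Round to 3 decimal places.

Pairwise Hamming distances:
  Ficto_alba vs Calli_minor: 7
  Ficto_alba vs Eremo_pallida: 11
  Ficto_alba vs Glypto_elegans: 2
  Ficto_alba vs Hylo_gracilis: 4
  Calli_minor vs Eremo_pallida: 14
  Calli_minor vs Glypto_elegans: 9
  Calli_minor vs Hylo_gracilis: 11
  Eremo_pallida vs Glypto_elegans: 11
  Eremo_pallida vs Hylo_gracilis: 12
  Glypto_elegans vs Hylo_gracilis: 5
The largest is 14 mismatches, between Calli_minor and Eremo_pallida; p = 14/22 = 0.636.

0.636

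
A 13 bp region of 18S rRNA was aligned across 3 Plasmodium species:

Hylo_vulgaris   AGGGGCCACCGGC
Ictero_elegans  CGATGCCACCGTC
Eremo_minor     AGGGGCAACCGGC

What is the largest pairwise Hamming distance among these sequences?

5

Pairwise Hamming distances:
  Hylo_vulgaris vs Ictero_elegans: 4
  Hylo_vulgaris vs Eremo_minor: 1
  Ictero_elegans vs Eremo_minor: 5
The largest is 5, between Ictero_elegans and Eremo_minor.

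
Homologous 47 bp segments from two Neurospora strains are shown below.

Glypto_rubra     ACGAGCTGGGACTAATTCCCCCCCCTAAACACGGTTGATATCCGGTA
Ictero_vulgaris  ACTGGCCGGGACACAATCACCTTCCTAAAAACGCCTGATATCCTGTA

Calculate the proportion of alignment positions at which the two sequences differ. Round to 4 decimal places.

0.2766

The sequences differ at positions 3 (G/T), 4 (A/G), 7 (T/C), 13 (T/A), 14 (A/C), 16 (T/A), 19 (C/A), 22 (C/T), 23 (C/T), 30 (C/A), 34 (G/C), 35 (T/C), 44 (G/T).
There are 13 differences over 47 sites, so p = 13/47 = 0.2766.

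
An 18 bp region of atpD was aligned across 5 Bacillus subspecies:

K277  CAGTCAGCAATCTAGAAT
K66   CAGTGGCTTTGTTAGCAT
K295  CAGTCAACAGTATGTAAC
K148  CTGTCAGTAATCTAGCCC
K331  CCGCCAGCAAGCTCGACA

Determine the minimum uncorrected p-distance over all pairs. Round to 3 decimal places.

0.278

Pairwise Hamming distances:
  K277 vs K66: 9
  K277 vs K295: 6
  K277 vs K148: 5
  K277 vs K331: 6
  K66 vs K295: 12
  K66 vs K148: 10
  K66 vs K331: 13
  K295 vs K148: 9
  K295 vs K331: 10
  K148 vs K331: 7
The smallest is 5 mismatches, between K277 and K148; p = 5/18 = 0.278.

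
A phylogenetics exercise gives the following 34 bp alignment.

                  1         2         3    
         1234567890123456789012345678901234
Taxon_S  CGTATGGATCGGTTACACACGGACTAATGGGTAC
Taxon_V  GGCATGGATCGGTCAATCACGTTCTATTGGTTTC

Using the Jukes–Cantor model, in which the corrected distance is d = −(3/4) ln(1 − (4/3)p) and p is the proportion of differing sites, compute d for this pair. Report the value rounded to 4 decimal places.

The sequences differ at positions 1 (C/G), 3 (T/C), 14 (T/C), 16 (C/A), 17 (A/T), 22 (G/T), 23 (A/T), 27 (A/T), 31 (G/T), 33 (A/T).
p = 10/34 = 0.294118.
d = −0.75 · ln(1 − (4/3)·0.294118) = −0.75 · ln(0.607843) = −0.75 · (-0.497839) = 0.3734.

0.3734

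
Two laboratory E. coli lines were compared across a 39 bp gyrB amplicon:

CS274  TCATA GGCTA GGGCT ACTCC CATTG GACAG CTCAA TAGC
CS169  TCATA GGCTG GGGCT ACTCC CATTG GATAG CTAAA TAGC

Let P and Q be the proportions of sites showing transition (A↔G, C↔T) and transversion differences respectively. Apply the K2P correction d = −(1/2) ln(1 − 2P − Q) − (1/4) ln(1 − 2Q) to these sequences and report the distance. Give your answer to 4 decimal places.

0.0818

Mismatches occur at site 10 (A→G, transition), site 28 (C→T, transition), site 33 (C→A, transversion).
Of the 3 differences, 2 transitions and 1 transversion over 39 sites: P = 2/39 = 0.051282, Q = 1/39 = 0.025641.
d = −0.5·ln(0.871795) − 0.25·ln(0.948718) = −0.5·(-0.137201) − 0.25·(-0.052644) = 0.0818.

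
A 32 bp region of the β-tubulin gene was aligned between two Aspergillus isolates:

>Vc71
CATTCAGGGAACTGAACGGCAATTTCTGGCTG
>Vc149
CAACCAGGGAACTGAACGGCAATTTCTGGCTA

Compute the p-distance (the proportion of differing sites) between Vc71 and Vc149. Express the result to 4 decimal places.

0.0938

The sequences differ at positions 3 (T/A), 4 (T/C), 32 (G/A).
There are 3 differences over 32 sites, so p = 3/32 = 0.0938.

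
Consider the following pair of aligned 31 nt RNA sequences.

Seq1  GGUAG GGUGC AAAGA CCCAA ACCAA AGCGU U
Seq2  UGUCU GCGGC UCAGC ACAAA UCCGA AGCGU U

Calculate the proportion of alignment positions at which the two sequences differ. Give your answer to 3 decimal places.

The sequences differ at positions 1 (G/U), 4 (A/C), 5 (G/U), 7 (G/C), 8 (U/G), 11 (A/U), 12 (A/C), 15 (A/C), 16 (C/A), 18 (C/A), 21 (A/U), 24 (A/G).
There are 12 differences over 31 sites, so p = 12/31 = 0.387.

0.387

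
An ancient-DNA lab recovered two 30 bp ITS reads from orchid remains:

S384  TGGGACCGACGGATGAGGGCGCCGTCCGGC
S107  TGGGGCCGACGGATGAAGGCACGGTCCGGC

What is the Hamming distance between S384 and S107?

4

Differing sites — 5:A/G; 17:G/A; 21:G/A; 23:C/G.
That gives 4 mismatches out of 30 aligned sites, so the Hamming distance is 4.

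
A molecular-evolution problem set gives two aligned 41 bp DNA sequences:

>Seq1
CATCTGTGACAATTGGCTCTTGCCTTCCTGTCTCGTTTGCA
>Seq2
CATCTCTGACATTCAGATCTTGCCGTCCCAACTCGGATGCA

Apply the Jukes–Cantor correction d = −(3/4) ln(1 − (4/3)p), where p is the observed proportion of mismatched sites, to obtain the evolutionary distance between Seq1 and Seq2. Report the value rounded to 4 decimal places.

0.3321

Mismatches occur at site 6 (G/C), site 12 (A/T), site 14 (T/C), site 15 (G/A), site 17 (C/A), site 25 (T/G), site 29 (T/C), site 30 (G/A), site 31 (T/A), site 36 (T/G), site 37 (T/A).
p = 11/41 = 0.268293.
d = −0.75 · ln(1 − (4/3)·0.268293) = −0.75 · ln(0.642276) = −0.75 · (-0.442737) = 0.3321.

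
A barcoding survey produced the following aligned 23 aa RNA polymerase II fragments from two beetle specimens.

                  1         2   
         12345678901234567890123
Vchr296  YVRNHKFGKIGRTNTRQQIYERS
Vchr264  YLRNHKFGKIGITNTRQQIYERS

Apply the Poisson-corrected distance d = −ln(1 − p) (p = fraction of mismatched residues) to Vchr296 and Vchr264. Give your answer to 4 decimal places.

0.0910

Differing sites — 2:V/L; 12:R/I.
p = 2/23 = 0.086957.
d = −ln(1 − 0.086957) = −ln(0.913043) = 0.0910.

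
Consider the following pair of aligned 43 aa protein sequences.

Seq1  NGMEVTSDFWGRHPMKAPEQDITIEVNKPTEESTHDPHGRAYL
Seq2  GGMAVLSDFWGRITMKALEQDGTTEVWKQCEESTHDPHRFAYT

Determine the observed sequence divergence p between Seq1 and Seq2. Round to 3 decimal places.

0.326

The sequences differ at positions 1 (N/G), 4 (E/A), 6 (T/L), 13 (H/I), 14 (P/T), 18 (P/L), 22 (I/G), 24 (I/T), 27 (N/W), 29 (P/Q), 30 (T/C), 39 (G/R), 40 (R/F), 43 (L/T).
There are 14 differences over 43 sites, so p = 14/43 = 0.326.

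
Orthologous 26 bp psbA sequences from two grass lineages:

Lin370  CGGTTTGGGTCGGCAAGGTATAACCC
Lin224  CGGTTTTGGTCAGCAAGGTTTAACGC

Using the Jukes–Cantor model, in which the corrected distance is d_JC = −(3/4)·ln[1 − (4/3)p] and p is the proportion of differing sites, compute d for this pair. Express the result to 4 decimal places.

0.1722

Mismatches occur at site 7 (G↔T), site 12 (G↔A), site 20 (A↔T), site 25 (C↔G).
p = 4/26 = 0.153846.
d = −0.75 · ln(1 − (4/3)·0.153846) = −0.75 · ln(0.794872) = −0.75 · (-0.229574) = 0.1722.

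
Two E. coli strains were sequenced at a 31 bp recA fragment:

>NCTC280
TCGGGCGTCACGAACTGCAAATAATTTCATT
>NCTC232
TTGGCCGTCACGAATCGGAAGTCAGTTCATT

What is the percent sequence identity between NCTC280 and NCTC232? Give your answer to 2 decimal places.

Mismatches occur at site 2 (C→T), site 5 (G→C), site 15 (C→T), site 16 (T→C), site 18 (C→G), site 21 (A→G), site 23 (A→C), site 25 (T→G).
23 of the 31 sites match, so the percent identity is 23/31 × 100 = 74.19%.

74.19%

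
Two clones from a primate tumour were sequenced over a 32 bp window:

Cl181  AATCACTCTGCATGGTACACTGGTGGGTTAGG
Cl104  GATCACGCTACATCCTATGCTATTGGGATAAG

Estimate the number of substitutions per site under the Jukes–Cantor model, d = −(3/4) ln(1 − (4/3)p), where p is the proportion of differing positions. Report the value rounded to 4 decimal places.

The sequences differ at positions 1 (A/G), 7 (T/G), 10 (G/A), 14 (G/C), 15 (G/C), 18 (C/T), 19 (A/G), 22 (G/A), 23 (G/T), 28 (T/A), 31 (G/A).
p = 11/32 = 0.343750.
d = −0.75 · ln(1 − (4/3)·0.343750) = −0.75 · ln(0.541667) = −0.75 · (-0.613104) = 0.4598.

0.4598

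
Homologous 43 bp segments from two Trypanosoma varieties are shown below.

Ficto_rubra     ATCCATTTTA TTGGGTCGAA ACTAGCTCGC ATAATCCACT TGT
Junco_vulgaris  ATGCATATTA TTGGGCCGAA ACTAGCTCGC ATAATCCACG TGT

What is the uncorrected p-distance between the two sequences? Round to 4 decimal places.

0.0930

Mismatches occur at site 3 (C/G), site 7 (T/A), site 16 (T/C), site 40 (T/G).
There are 4 differences over 43 sites, so p = 4/43 = 0.0930.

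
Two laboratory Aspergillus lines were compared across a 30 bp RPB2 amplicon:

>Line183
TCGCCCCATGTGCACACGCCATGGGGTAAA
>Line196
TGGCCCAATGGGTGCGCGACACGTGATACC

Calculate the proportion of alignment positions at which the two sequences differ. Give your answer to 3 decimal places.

0.400

Mismatches occur at site 2 (C↔G), site 7 (C↔A), site 11 (T↔G), site 13 (C↔T), site 14 (A↔G), site 16 (A↔G), site 19 (C↔A), site 22 (T↔C), site 24 (G↔T), site 26 (G↔A), site 29 (A↔C), site 30 (A↔C).
There are 12 differences over 30 sites, so p = 12/30 = 0.400.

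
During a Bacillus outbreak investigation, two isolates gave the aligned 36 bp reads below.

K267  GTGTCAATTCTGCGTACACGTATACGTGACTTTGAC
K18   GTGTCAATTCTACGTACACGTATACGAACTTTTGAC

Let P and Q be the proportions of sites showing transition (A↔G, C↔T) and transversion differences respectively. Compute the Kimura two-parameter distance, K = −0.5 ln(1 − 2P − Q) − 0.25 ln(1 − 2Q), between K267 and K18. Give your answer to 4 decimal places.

0.1551

Differing sites — 12:G/A (Ti); 27:T/A (Tv); 28:G/A (Ti); 29:A/C (Tv); 30:C/T (Ti).
Of the 5 differences, 3 transitions and 2 transversions over 36 sites: P = 3/36 = 0.083333, Q = 2/36 = 0.055556.
d = −0.5·ln(0.777778) − 0.25·ln(0.888888) = −0.5·(-0.251314) − 0.25·(-0.117784) = 0.1551.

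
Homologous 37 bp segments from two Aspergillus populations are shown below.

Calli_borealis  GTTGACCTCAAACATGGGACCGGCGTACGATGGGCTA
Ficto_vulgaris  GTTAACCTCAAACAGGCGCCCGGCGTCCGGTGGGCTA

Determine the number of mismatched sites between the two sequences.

6

Mismatches occur at site 4 (G→A), site 15 (T→G), site 17 (G→C), site 19 (A→C), site 27 (A→C), site 30 (A→G).
That gives 6 mismatches out of 37 aligned sites, so the Hamming distance is 6.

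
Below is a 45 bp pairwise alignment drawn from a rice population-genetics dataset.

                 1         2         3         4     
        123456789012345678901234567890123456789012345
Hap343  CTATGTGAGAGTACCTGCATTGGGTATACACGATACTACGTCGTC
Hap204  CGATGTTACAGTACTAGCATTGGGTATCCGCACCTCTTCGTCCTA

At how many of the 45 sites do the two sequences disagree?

14

Differing sites — 2:T/G; 7:G/T; 9:G/C; 15:C/T; 16:T/A; 28:A/C; 30:A/G; 32:G/A; 33:A/C; 34:T/C; 35:A/T; 38:A/T; 43:G/C; 45:C/A.
That gives 14 mismatches out of 45 aligned sites, so the Hamming distance is 14.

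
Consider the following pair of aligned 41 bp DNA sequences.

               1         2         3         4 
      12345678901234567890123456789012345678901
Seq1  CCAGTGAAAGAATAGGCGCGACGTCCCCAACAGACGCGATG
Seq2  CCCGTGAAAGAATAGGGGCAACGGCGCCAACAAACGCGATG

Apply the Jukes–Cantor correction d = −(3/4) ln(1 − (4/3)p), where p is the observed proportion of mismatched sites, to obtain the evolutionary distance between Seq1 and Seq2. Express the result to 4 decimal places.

0.1628

Mismatches occur at site 3 (A/C), site 17 (C/G), site 20 (G/A), site 24 (T/G), site 26 (C/G), site 33 (G/A).
p = 6/41 = 0.146341.
d = −0.75 · ln(1 − (4/3)·0.146341) = −0.75 · ln(0.804879) = −0.75 · (-0.217063) = 0.1628.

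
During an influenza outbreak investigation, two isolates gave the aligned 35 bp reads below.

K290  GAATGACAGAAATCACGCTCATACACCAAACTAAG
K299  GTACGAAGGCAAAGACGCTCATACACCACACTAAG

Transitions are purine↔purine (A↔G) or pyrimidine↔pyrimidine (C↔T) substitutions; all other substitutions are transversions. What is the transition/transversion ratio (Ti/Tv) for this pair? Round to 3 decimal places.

0.333

The sequences differ at positions 2 (A/T, transversion), 4 (T/C, transition), 7 (C/A, transversion), 8 (A/G, transition), 10 (A/C, transversion), 13 (T/A, transversion), 14 (C/G, transversion), 29 (A/C, transversion).
Of the 8 differences, 2 transitions and 6 transversions, so Ti/Tv = 2/6 = 0.333.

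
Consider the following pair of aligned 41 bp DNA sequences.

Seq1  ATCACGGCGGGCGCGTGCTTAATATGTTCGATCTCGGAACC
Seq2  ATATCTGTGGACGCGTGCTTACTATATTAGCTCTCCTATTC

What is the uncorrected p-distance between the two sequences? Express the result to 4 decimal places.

Mismatches occur at site 3 (C/A), site 4 (A/T), site 6 (G/T), site 8 (C/T), site 11 (G/A), site 22 (A/C), site 26 (G/A), site 29 (C/A), site 31 (A/C), site 36 (G/C), site 37 (G/T), site 39 (A/T), site 40 (C/T).
There are 13 differences over 41 sites, so p = 13/41 = 0.3171.

0.3171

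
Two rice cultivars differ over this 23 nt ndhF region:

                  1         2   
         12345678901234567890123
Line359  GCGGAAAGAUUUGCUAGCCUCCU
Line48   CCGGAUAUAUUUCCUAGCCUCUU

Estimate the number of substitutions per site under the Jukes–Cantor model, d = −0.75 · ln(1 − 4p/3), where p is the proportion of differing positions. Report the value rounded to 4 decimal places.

0.2567

Differing sites — 1:G/C; 6:A/U; 8:G/U; 13:G/C; 22:C/U.
p = 5/23 = 0.217391.
d = −0.75 · ln(1 − (4/3)·0.217391) = −0.75 · ln(0.710145) = −0.75 · (-0.342286) = 0.2567.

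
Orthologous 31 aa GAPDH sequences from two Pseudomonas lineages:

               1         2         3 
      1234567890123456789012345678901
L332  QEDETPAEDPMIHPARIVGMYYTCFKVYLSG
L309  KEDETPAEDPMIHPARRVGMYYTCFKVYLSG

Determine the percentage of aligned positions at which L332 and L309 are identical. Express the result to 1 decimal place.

93.5%

The sequences differ at positions 1 (Q/K), 17 (I/R).
29 of the 31 sites match, so the percent identity is 29/31 × 100 = 93.5%.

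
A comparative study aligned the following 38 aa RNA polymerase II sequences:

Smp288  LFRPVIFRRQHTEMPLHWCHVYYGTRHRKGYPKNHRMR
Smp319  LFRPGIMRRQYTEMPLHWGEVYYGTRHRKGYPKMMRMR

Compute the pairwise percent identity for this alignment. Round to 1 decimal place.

81.6%

Mismatches occur at site 5 (V↔G), site 7 (F↔M), site 11 (H↔Y), site 19 (C↔G), site 20 (H↔E), site 34 (N↔M), site 35 (H↔M).
31 of the 38 sites match, so the percent identity is 31/38 × 100 = 81.6%.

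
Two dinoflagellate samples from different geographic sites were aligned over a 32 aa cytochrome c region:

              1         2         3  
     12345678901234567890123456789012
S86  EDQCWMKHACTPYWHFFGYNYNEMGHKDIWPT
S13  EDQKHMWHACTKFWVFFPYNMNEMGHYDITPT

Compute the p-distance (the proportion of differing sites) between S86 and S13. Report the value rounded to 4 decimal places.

0.3125

The sequences differ at positions 4 (C/K), 5 (W/H), 7 (K/W), 12 (P/K), 13 (Y/F), 15 (H/V), 18 (G/P), 21 (Y/M), 27 (K/Y), 30 (W/T).
There are 10 differences over 32 sites, so p = 10/32 = 0.3125.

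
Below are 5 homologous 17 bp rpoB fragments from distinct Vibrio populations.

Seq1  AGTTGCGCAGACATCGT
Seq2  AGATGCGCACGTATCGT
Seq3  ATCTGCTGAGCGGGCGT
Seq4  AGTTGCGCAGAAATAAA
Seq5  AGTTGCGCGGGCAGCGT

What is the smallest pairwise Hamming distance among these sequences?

3

Pairwise Hamming distances:
  Seq1 vs Seq2: 4
  Seq1 vs Seq3: 8
  Seq1 vs Seq4: 4
  Seq1 vs Seq5: 3
  Seq2 vs Seq3: 9
  Seq2 vs Seq4: 7
  Seq2 vs Seq5: 5
  Seq3 vs Seq4: 11
  Seq3 vs Seq5: 8
  Seq4 vs Seq5: 7
The smallest is 3, between Seq1 and Seq5.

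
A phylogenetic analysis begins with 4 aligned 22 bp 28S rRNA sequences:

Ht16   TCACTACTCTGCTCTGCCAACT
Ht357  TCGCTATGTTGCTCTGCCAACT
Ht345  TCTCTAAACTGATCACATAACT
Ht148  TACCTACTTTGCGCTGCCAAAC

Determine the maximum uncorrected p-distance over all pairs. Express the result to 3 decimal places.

0.591

Pairwise Hamming distances:
  Ht16 vs Ht357: 4
  Ht16 vs Ht345: 8
  Ht16 vs Ht148: 6
  Ht357 vs Ht345: 9
  Ht357 vs Ht148: 7
  Ht345 vs Ht148: 13
The largest is 13 mismatches, between Ht345 and Ht148; p = 13/22 = 0.591.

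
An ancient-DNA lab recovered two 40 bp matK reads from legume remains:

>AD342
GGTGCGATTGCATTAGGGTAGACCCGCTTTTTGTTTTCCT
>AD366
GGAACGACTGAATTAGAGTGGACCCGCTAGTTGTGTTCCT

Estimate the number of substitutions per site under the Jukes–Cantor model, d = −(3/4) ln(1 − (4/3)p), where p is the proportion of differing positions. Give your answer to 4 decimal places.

The sequences differ at positions 3 (T/A), 4 (G/A), 8 (T/C), 11 (C/A), 17 (G/A), 20 (A/G), 29 (T/A), 30 (T/G), 35 (T/G).
p = 9/40 = 0.225000.
d = −0.75 · ln(1 − (4/3)·0.225000) = −0.75 · ln(0.700000) = −0.75 · (-0.356675) = 0.2675.

0.2675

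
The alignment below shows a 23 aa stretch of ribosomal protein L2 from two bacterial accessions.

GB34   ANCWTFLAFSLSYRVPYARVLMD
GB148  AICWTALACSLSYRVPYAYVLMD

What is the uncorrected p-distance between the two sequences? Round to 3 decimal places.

0.174

The sequences differ at positions 2 (N/I), 6 (F/A), 9 (F/C), 19 (R/Y).
There are 4 differences over 23 sites, so p = 4/23 = 0.174.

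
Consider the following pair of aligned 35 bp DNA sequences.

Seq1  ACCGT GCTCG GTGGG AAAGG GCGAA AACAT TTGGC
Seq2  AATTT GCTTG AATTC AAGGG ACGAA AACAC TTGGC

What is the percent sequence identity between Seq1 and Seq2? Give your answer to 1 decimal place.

The sequences differ at positions 2 (C/A), 3 (C/T), 4 (G/T), 9 (C/T), 11 (G/A), 12 (T/A), 13 (G/T), 14 (G/T), 15 (G/C), 18 (A/G), 21 (G/A), 30 (T/C).
23 of the 35 sites match, so the percent identity is 23/35 × 100 = 65.7%.

65.7%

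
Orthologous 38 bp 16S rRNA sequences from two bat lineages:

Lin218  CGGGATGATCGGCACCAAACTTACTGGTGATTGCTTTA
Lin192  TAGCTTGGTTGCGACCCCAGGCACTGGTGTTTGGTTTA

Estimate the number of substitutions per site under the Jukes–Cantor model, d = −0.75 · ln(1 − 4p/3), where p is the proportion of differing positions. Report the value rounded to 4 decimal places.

Differing sites — 1:C/T; 2:G/A; 4:G/C; 5:A/T; 8:A/G; 10:C/T; 12:G/C; 13:C/G; 17:A/C; 18:A/C; 20:C/G; 21:T/G; 22:T/C; 30:A/T; 34:C/G.
p = 15/38 = 0.394737.
d = −0.75 · ln(1 − (4/3)·0.394737) = −0.75 · ln(0.473684) = −0.75 · (-0.747215) = 0.5604.

0.5604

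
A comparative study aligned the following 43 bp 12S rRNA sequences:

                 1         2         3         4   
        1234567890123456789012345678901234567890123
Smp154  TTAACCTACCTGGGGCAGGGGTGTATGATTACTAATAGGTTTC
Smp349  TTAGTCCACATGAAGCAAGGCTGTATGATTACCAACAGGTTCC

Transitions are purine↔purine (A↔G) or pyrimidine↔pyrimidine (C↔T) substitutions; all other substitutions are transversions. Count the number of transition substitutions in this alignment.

Mismatches occur at site 4 (A↔G, transition), site 5 (C↔T, transition), site 7 (T↔C, transition), site 10 (C↔A, transversion), site 13 (G↔A, transition), site 14 (G↔A, transition), site 18 (G↔A, transition), site 21 (G↔C, transversion), site 33 (T↔C, transition), site 36 (T↔C, transition), site 42 (T↔C, transition).
Of the 11 differences, 9 transitions and 2 transversions, so the answer is 9.

9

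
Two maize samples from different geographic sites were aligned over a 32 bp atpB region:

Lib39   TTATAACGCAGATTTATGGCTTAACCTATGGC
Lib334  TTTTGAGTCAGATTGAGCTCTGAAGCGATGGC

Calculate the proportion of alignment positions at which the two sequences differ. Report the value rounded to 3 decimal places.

0.344

Mismatches occur at site 3 (A→T), site 5 (A→G), site 7 (C→G), site 8 (G→T), site 15 (T→G), site 17 (T→G), site 18 (G→C), site 19 (G→T), site 22 (T→G), site 25 (C→G), site 27 (T→G).
There are 11 differences over 32 sites, so p = 11/32 = 0.344.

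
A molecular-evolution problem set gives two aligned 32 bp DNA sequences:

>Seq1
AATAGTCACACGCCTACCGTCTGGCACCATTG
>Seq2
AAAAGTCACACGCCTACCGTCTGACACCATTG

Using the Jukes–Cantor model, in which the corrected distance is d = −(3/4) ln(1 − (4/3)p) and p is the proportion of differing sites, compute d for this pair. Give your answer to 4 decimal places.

Mismatches occur at site 3 (T→A), site 24 (G→A).
p = 2/32 = 0.062500.
d = −0.75 · ln(1 − (4/3)·0.062500) = −0.75 · ln(0.916667) = −0.75 · (-0.087011) = 0.0653.

0.0653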